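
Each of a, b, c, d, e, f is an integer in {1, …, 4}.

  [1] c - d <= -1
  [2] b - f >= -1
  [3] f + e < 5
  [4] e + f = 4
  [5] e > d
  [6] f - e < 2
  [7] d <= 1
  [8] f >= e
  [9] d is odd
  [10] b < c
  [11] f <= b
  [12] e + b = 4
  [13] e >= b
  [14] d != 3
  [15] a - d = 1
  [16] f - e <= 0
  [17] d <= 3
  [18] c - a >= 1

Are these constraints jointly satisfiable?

Unsatisfiable

Constraints 1, 5, 8, 10, and 11 give c < d, d < e, e ≤ f, f ≤ b, b < c. Chaining: c < d < e ≤ f ≤ b < c, which forces c < c — impossible.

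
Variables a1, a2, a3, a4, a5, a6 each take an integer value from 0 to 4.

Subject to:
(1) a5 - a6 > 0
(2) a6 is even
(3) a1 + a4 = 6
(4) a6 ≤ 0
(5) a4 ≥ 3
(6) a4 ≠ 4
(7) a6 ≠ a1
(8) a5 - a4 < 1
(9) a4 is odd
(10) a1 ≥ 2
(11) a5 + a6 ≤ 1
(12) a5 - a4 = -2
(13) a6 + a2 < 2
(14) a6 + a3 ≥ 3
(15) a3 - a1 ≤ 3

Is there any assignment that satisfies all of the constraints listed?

The assignment a1 = 3, a2 = 0, a3 = 4, a4 = 3, a5 = 1, a6 = 0 works:
  constraint 1 holds since a5 - a6 = 1.
  constraint 3 holds since a1 + a4 = 6.
  constraint 8 holds since a5 - a4 = -2.
The rest check out directly.

Satisfiable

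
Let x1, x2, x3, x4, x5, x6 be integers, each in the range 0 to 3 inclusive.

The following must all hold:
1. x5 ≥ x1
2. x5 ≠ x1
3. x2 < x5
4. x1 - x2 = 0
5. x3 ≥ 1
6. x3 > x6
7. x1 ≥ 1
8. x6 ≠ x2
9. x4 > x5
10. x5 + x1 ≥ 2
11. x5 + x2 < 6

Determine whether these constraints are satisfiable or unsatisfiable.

Setting (x1, x2, x3, x4, x5, x6) = (1, 1, 3, 3, 2, 2) satisfies everything: constraint 4: x1 - x2 = 0; constraint 10: x5 + x1 = 3; constraint 11: x5 + x2 = 3, and the others follow.

Satisfiable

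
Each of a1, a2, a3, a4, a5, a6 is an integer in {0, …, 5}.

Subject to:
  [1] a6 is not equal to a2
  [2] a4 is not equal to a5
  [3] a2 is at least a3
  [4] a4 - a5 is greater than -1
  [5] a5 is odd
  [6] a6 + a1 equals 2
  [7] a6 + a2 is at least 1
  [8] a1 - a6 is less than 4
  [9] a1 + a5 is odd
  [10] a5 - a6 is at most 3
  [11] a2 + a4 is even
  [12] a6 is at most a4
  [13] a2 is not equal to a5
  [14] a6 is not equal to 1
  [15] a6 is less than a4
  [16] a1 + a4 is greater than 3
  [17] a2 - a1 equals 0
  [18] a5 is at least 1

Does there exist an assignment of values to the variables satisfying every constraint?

Take a1 = 2, a2 = 2, a3 = 0, a4 = 4, a5 = 3, a6 = 0. Then constraint 4: a4 - a5 = 1; constraint 6: a6 + a1 = 2, and every other listed constraint is also met.

Satisfiable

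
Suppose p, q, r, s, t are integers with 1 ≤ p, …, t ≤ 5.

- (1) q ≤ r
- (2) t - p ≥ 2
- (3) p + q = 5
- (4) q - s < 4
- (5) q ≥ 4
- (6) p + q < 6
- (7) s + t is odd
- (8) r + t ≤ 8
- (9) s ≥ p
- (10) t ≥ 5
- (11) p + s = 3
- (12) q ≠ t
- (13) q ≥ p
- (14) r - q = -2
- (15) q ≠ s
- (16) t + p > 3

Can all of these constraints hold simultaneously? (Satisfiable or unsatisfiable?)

From constraints 1 and 5: r ≥ q ≥ 4. From constraint 10: t ≥ 5. Hence r + t ≥ 9. But constraint 8 requires r + t ≤ 8, and 8 < 9. Contradiction.

Unsatisfiable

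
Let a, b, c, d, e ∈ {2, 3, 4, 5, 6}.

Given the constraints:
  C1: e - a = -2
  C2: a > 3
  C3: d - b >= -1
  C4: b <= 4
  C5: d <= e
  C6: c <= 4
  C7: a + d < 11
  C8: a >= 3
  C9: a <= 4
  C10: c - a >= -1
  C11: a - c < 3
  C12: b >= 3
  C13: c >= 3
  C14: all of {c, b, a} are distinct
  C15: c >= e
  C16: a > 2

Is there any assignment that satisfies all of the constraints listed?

Unsatisfiable

Constraints 4, 6, 8, 9, 12, and 13 confine each of c, b, a to the 2 values {3, 4}.
Constraint 14 requires all 3 of them to be distinct, but only 2 values are available — impossible by the pigeonhole principle.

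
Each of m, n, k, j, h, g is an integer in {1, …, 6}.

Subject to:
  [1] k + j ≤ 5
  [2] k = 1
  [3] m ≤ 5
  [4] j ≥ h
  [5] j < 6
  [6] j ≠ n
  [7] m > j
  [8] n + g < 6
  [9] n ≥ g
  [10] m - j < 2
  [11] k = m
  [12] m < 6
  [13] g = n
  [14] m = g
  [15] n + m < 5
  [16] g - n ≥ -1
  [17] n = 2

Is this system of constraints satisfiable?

Unsatisfiable

Constraint 2 fixes k = 1 and constraint 17 fixes n = 2. Constraints 11, 13, and 14 give k = m = g = n, so k = n. But 1 ≠ 2 — contradiction.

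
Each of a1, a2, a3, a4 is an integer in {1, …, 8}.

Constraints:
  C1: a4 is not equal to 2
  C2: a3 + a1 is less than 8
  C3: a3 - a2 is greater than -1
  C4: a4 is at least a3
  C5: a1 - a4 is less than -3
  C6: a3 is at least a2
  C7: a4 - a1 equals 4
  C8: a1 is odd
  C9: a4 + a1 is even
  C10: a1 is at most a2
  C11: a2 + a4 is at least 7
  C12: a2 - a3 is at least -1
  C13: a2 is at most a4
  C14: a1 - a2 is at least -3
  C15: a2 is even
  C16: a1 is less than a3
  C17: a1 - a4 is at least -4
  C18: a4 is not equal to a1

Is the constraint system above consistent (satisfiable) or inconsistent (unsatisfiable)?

Satisfiable

One satisfying assignment is a1 = 1, a2 = 4, a3 = 4, a4 = 5.
For the less obvious constraints — constraint 2: a3 + a1 = 5; constraint 3: a3 - a2 = 0 — and the others hold by inspection.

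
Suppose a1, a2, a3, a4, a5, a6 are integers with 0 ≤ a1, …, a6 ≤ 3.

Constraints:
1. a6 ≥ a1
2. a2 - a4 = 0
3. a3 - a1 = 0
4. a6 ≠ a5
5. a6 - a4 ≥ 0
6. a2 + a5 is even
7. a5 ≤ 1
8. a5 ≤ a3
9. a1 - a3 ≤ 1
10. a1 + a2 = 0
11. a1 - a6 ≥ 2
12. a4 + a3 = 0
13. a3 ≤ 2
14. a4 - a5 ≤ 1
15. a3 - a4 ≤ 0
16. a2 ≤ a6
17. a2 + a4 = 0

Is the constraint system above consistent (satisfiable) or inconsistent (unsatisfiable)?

Unsatisfiable

Constraints 5, 9, 11, and 15 give a1 − a6 ≥ 2, a6 − a4 ≥ 0, a4 − a3 ≥ 0, a3 − a1 ≥ -1.
Adding all 4 inequalities: the left sides telescope to 0, and the right sides sum to 2 + 0 + 0 + (-1) = 1. So 0 ≥ 1, which is false.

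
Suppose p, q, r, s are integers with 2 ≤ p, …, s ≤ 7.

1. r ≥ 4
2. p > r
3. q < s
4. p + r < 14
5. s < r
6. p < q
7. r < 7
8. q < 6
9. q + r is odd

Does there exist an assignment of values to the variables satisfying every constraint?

Constraints 2, 3, 5, and 6 give s < r, r < p, p < q, q < s. Chaining: s < r < p < q < s, which forces s < s — impossible.

Unsatisfiable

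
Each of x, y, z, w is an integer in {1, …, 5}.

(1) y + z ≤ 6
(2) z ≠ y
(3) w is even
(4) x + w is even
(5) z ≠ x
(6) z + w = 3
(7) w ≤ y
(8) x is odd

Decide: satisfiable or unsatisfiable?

Constraint 8 makes x odd and constraint 3 makes w even, so x + w must be odd. Constraint 4 says x + w is even — contradiction.

Unsatisfiable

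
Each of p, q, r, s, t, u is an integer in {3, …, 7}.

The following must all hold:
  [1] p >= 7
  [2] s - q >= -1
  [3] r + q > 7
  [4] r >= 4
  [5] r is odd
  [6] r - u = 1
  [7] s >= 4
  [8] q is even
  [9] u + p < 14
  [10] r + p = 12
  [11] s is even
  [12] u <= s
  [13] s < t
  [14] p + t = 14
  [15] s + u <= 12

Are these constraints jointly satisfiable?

Satisfiable

Take p = 7, q = 4, r = 5, s = 6, t = 7, u = 4. Then constraint 2: s - q = 2; constraint 3: r + q = 9; constraint 6: r - u = 1, and every other listed constraint is also met.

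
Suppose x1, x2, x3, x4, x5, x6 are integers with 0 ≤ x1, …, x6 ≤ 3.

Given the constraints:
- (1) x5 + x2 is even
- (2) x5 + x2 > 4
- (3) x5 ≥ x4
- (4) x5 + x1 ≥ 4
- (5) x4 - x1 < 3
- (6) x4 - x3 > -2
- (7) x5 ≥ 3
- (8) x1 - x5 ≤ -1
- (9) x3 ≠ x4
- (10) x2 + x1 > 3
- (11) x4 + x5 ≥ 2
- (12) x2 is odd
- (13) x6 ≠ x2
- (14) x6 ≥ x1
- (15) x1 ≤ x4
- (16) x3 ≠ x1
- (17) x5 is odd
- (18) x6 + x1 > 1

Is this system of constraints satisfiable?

Satisfiable

Take x1 = 1, x2 = 3, x3 = 0, x4 = 1, x5 = 3, x6 = 1. Then constraint 2: x5 + x2 = 6; constraint 4: x5 + x1 = 4, and every other listed constraint is also met.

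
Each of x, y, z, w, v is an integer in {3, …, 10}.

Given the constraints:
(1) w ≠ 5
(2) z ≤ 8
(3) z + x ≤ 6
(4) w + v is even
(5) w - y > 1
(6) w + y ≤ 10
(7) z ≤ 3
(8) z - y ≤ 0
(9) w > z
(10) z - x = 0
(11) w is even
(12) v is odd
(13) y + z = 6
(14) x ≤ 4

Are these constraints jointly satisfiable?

Constraint 11 makes w even and constraint 12 makes v odd, so w + v must be odd. Constraint 4 says w + v is even — contradiction.

Unsatisfiable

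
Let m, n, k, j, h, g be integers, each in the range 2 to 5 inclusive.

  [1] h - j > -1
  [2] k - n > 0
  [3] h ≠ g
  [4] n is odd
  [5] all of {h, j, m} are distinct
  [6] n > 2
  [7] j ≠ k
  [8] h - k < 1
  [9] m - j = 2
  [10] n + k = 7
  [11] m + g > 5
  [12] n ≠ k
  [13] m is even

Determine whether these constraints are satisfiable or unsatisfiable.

Satisfiable

Take m = 4, n = 3, k = 4, j = 2, h = 3, g = 2. Then constraint 1: h - j = 1; constraint 2: k - n = 1; constraint 8: h - k = -1, and every other listed constraint is also met.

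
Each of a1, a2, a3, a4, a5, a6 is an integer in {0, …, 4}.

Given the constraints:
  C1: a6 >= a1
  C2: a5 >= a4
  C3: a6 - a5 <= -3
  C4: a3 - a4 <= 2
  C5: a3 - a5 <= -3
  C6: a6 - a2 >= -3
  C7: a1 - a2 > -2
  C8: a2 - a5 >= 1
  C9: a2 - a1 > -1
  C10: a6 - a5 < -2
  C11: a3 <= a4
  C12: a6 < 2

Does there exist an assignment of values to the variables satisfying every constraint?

Unsatisfiable

Constraints 3, 6, and 8 give a5 − a6 ≥ 3, a6 − a2 ≥ -3, a2 − a5 ≥ 1.
Adding all 3 inequalities: the left sides telescope to 0, and the right sides sum to 3 + (-3) + 1 = 1. So 0 ≥ 1, which is false.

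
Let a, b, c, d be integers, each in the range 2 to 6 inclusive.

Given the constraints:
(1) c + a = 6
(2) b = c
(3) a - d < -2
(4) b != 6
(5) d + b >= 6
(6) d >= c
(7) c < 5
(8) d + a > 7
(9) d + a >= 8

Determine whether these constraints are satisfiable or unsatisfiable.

Satisfiable

Try a = 3, b = 3, c = 3, d = 6.
Check constraint 1: c + a = 6; constraint 3: a - d = -3; constraint 5: d + b = 9. The remaining constraints are straightforward to verify.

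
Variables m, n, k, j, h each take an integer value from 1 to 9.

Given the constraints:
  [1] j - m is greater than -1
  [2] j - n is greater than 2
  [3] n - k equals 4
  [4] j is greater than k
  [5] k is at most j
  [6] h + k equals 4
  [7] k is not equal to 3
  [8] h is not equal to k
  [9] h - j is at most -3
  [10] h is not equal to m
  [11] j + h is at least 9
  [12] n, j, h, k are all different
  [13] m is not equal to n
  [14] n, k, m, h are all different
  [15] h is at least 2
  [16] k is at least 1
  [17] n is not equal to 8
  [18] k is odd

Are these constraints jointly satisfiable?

One satisfying assignment is m = 7, n = 5, k = 1, j = 9, h = 3.
For the less obvious constraints — constraint 1: j - m = 2; constraint 2: j - n = 4 — and the others hold by inspection.

Satisfiable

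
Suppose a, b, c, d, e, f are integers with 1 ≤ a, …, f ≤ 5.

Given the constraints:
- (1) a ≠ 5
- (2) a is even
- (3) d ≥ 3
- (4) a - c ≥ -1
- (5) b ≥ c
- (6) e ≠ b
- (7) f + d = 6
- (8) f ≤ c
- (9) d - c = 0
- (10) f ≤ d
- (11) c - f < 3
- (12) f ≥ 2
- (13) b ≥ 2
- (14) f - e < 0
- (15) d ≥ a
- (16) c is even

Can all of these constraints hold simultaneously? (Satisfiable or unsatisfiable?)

Satisfiable

The assignment a = 4, b = 5, c = 4, d = 4, e = 3, f = 2 works:
  constraint 4 holds since a - c = 0.
  constraint 7 holds since f + d = 6.
  constraint 9 holds since d - c = 0.
The rest check out directly.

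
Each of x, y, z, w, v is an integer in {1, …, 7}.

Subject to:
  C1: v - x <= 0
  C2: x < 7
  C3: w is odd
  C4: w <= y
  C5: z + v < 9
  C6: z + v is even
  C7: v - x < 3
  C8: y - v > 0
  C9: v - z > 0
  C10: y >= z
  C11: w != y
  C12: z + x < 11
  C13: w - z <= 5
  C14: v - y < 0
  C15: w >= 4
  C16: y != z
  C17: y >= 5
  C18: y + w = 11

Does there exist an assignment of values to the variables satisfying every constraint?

Satisfiable

Take x = 5, y = 6, z = 3, w = 5, v = 5. Then constraint 1: v - x = 0; constraint 5: z + v = 8, and every other listed constraint is also met.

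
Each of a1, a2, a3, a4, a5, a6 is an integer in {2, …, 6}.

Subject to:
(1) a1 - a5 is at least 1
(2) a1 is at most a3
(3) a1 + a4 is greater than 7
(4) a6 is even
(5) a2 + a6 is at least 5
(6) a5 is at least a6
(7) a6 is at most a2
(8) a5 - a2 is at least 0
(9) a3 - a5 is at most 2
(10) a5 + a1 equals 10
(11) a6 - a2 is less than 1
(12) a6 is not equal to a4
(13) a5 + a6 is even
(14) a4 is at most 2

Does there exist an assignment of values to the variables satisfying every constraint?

Take a1 = 6, a2 = 4, a3 = 6, a4 = 2, a5 = 4, a6 = 4. Then constraint 1: a1 - a5 = 2; constraint 3: a1 + a4 = 8; constraint 5: a2 + a6 = 8, and every other listed constraint is also met.

Satisfiable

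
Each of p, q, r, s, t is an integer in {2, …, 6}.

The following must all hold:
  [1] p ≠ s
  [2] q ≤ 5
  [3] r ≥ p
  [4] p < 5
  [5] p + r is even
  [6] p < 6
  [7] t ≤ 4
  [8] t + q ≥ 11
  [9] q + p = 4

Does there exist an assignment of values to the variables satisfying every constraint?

From constraint 7: t ≤ 4. From constraint 2: q ≤ 5. Hence t + q ≤ 9. But constraint 8 requires t + q ≥ 11, and 11 > 9. Contradiction.

Unsatisfiable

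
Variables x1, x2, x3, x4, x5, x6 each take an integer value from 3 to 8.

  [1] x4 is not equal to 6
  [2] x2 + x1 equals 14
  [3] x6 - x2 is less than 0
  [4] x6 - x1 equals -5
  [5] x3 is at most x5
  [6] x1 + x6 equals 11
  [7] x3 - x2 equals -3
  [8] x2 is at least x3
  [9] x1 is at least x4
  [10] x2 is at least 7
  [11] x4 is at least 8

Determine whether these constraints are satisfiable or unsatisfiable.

From constraint 10: x2 ≥ 7. From constraints 9 and 11: x1 ≥ x4 ≥ 8. Hence x2 + x1 ≥ 15. But constraint 2 requires x2 + x1 = 14, and 14 < 15. Contradiction.

Unsatisfiable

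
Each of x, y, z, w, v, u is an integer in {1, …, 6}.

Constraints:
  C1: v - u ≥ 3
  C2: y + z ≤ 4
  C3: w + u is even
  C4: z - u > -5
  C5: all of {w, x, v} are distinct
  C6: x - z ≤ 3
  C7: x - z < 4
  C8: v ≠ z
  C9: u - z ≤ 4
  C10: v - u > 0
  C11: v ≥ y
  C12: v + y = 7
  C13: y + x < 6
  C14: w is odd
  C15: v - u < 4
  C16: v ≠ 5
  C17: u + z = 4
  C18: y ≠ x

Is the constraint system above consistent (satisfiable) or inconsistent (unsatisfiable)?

Take x = 2, y = 1, z = 1, w = 3, v = 6, u = 3. Then constraint 1: v - u = 3; constraint 2: y + z = 2; constraint 4: z - u = -2, and every other listed constraint is also met.

Satisfiable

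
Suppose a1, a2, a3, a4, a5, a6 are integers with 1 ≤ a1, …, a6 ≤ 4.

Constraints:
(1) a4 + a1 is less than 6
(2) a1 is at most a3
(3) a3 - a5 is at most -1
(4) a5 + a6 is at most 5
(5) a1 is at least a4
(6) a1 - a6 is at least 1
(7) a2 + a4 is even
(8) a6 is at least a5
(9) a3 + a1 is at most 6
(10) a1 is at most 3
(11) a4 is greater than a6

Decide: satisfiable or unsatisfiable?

Unsatisfiable

Constraints 2, 3, 5, 8, and 11 give a4 ≤ a1, a1 ≤ a3, a3 < a5, a5 ≤ a6, a6 < a4. Chaining: a4 ≤ a1 ≤ a3 < a5 ≤ a6 < a4, which forces a4 < a4 — impossible.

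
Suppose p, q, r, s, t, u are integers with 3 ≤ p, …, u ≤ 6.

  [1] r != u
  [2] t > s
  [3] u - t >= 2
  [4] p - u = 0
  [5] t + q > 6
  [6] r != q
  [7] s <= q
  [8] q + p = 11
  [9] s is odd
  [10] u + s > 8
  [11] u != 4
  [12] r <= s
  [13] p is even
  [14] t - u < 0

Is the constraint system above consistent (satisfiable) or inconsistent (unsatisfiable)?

The assignment p = 6, q = 5, r = 3, s = 3, t = 4, u = 6 works:
  constraint 3 holds since u - t = 2.
  constraint 4 holds since p - u = 0.
  constraint 5 holds since t + q = 9.
The rest check out directly.

Satisfiable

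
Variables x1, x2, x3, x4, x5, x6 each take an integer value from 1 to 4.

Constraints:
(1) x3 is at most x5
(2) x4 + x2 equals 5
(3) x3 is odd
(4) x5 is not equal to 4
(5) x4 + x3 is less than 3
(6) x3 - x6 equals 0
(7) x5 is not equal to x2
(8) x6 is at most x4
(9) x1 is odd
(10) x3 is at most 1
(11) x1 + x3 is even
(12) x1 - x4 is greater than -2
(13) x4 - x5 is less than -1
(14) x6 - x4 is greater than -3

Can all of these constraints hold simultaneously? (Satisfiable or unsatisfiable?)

Satisfiable

Try x1 = 1, x2 = 4, x3 = 1, x4 = 1, x5 = 3, x6 = 1.
Check constraint 2: x4 + x2 = 5; constraint 5: x4 + x3 = 2. The remaining constraints are straightforward to verify.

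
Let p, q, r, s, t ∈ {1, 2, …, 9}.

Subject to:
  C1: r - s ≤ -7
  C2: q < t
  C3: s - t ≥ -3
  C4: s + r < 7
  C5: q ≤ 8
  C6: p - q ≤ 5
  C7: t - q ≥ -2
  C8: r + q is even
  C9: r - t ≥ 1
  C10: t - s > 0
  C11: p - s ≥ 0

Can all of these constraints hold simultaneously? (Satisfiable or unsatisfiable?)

Constraints 1, 6, 7, 9, and 11 give p − s ≥ 0, s − r ≥ 7, r − t ≥ 1, t − q ≥ -2, q − p ≥ -5.
Adding all 5 inequalities: the left sides telescope to 0, and the right sides sum to 0 + 7 + 1 + (-2) + (-5) = 1. So 0 ≥ 1, which is false.

Unsatisfiable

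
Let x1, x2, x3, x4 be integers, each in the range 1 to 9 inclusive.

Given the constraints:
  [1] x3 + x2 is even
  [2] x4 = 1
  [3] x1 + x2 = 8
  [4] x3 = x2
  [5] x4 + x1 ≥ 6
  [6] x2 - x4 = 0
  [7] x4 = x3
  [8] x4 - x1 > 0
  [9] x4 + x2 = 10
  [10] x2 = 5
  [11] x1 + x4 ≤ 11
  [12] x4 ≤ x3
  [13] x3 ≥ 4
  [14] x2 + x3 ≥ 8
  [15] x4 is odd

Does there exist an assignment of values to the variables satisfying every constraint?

Constraint 2 fixes x4 = 1 and constraint 10 fixes x2 = 5. Constraints 4 and 7 give x4 = x3 = x2, so x4 = x2. But 1 ≠ 5 — contradiction.

Unsatisfiable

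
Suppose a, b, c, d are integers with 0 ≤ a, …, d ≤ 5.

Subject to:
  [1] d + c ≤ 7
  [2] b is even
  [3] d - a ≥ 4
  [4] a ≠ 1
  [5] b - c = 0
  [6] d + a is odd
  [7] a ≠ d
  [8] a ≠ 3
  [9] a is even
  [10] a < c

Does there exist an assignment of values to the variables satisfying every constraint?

Satisfiable

Take a = 0, b = 2, c = 2, d = 5. Then constraint 1: d + c = 7; constraint 3: d - a = 5, and every other listed constraint is also met.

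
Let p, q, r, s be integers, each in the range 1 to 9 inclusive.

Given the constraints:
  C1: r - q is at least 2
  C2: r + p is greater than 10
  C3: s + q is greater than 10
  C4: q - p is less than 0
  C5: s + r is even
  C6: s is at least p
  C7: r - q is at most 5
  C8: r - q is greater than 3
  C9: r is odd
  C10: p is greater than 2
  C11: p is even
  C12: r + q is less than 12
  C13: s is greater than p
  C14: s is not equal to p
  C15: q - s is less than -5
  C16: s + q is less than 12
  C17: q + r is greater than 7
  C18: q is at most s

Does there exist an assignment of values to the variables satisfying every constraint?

Satisfiable

Take p = 4, q = 2, r = 7, s = 9. Then constraint 1: r - q = 5; constraint 2: r + p = 11, and every other listed constraint is also met.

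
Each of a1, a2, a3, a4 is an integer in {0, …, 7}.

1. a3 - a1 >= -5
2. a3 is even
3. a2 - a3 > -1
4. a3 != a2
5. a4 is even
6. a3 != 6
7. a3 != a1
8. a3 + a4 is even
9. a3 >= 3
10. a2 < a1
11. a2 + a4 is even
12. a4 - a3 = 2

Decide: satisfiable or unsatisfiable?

Satisfiable

The assignment a1 = 7, a2 = 6, a3 = 4, a4 = 6 works:
  constraint 1 holds since a3 - a1 = -3.
  constraint 3 holds since a2 - a3 = 2.
The rest check out directly.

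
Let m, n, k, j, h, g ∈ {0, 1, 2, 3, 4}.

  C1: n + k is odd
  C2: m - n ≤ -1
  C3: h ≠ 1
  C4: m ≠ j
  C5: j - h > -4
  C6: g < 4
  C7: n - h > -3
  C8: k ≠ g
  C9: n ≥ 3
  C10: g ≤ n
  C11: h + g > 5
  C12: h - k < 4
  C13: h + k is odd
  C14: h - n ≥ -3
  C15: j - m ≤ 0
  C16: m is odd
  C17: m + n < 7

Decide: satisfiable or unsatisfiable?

Satisfiable

One satisfying assignment is m = 1, n = 3, k = 2, j = 0, h = 3, g = 3.
For the less obvious constraints — constraint 2: m - n = -2; constraint 5: j - h = -3 — and the others hold by inspection.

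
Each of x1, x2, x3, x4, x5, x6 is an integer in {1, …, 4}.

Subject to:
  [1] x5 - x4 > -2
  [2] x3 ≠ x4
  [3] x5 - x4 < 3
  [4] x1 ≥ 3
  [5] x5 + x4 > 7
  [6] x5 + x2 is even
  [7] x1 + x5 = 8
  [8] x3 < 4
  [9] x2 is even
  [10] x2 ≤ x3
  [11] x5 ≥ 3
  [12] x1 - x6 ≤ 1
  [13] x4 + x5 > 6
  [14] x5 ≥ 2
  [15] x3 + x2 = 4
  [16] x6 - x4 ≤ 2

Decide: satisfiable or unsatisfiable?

Try x1 = 4, x2 = 2, x3 = 2, x4 = 4, x5 = 4, x6 = 3.
Check constraint 1: x5 - x4 = 0; constraint 3: x5 - x4 = 0; constraint 5: x5 + x4 = 8. The remaining constraints are straightforward to verify.

Satisfiable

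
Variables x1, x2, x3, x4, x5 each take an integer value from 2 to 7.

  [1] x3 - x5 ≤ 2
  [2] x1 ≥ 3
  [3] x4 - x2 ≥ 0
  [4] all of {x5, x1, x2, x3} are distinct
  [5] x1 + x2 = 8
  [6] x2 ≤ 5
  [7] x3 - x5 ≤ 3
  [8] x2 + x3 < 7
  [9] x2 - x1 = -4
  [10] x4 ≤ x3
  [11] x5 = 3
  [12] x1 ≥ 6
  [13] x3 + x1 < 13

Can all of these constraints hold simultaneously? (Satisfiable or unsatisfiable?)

Satisfiable

One satisfying assignment is x1 = 6, x2 = 2, x3 = 4, x4 = 3, x5 = 3.
For the less obvious constraints — constraint 1: x3 - x5 = 1; constraint 3: x4 - x2 = 1 — and the others hold by inspection.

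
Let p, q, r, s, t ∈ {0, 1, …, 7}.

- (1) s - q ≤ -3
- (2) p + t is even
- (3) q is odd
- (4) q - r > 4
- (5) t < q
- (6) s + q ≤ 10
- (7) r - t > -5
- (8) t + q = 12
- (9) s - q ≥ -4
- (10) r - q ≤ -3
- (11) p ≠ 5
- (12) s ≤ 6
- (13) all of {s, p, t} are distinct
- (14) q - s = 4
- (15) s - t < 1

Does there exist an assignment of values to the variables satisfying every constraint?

Setting (p, q, r, s, t) = (1, 7, 2, 3, 5) satisfies everything: constraint 1: s - q = -4; constraint 4: q - r = 5, and the others follow.

Satisfiable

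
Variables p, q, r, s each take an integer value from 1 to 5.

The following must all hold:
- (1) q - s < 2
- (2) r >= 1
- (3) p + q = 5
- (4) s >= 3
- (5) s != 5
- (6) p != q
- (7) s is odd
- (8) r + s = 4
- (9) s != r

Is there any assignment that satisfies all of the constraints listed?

Satisfiable

One satisfying assignment is p = 1, q = 4, r = 1, s = 3.
For the less obvious constraints — constraint 1: q - s = 1; constraint 3: p + q = 5; constraint 8: r + s = 4 — and the others hold by inspection.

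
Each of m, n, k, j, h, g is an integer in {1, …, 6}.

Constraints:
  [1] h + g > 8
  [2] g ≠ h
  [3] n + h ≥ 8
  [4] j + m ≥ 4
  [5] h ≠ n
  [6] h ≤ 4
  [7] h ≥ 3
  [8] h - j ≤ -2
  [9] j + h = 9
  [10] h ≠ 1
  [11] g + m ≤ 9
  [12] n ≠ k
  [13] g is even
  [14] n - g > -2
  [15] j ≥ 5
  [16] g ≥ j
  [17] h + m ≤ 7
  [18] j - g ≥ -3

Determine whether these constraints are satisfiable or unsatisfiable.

Setting (m, n, k, j, h, g) = (1, 5, 4, 6, 3, 6) satisfies everything: constraint 1: h + g = 9; constraint 3: n + h = 8; constraint 4: j + m = 7, and the others follow.

Satisfiable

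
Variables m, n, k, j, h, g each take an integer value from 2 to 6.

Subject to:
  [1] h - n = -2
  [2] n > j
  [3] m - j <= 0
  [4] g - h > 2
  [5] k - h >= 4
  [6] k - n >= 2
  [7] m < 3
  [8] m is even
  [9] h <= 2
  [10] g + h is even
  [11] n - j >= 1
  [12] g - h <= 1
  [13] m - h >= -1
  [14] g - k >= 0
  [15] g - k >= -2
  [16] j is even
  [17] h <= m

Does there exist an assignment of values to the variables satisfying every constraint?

Unsatisfiable

Constraints 3, 6, 11, 12, 13, and 14 give k − n ≥ 2, n − j ≥ 1, j − m ≥ 0, m − h ≥ -1, h − g ≥ -1, g − k ≥ 0.
Adding all 6 inequalities: the left sides telescope to 0, and the right sides sum to 2 + 1 + 0 + (-1) + (-1) + 0 = 1. So 0 ≥ 1, which is false.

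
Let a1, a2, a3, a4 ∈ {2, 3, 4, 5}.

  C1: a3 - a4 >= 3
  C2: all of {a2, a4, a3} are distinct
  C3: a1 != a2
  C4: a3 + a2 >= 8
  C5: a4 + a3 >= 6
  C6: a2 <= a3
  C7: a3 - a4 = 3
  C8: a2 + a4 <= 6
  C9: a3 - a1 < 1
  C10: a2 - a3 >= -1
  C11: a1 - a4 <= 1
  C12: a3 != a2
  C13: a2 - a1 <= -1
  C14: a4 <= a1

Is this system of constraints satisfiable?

Constraints 1, 10, 11, and 13 give a4 − a1 ≥ -1, a1 − a2 ≥ 1, a2 − a3 ≥ -1, a3 − a4 ≥ 3.
Adding all 4 inequalities: the left sides telescope to 0, and the right sides sum to (-1) + 1 + (-1) + 3 = 2. So 0 ≥ 2, which is false.

Unsatisfiable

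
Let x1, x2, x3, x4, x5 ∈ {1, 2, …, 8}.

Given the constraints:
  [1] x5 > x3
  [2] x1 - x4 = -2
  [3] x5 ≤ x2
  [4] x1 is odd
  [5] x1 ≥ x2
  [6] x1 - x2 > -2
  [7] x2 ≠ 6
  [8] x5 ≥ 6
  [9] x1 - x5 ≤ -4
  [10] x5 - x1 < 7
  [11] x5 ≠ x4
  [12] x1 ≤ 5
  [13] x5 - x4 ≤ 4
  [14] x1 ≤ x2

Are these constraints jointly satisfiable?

From constraints 3 and 8: x2 ≥ x5 and x5 ≥ 6, so x2 ≥ 6. From constraints 5 and 12: x2 ≤ x1 and x1 ≤ 5, so x2 ≤ 5. But 5 < 6, so no value of x2 works.

Unsatisfiable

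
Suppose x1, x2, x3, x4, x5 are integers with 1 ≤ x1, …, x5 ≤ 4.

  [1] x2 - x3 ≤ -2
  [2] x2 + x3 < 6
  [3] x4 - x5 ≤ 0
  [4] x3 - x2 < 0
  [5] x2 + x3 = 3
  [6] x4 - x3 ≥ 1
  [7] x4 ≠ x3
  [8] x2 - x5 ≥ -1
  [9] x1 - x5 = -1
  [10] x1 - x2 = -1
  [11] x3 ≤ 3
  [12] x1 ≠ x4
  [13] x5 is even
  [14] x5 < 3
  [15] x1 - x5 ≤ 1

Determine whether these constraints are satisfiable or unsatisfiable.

Constraints 1, 3, 6, and 8 give x5 − x4 ≥ 0, x4 − x3 ≥ 1, x3 − x2 ≥ 2, x2 − x5 ≥ -1.
Adding all 4 inequalities: the left sides telescope to 0, and the right sides sum to 0 + 1 + 2 + (-1) = 2. So 0 ≥ 2, which is false.

Unsatisfiable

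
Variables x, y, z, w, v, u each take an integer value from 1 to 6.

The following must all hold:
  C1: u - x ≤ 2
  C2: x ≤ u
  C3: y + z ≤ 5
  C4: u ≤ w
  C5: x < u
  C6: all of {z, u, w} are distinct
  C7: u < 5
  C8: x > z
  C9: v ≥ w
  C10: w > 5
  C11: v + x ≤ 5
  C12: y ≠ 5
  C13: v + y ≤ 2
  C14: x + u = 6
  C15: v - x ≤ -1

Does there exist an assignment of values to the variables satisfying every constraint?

Unsatisfiable

Constraints 4, 5, 9, and 15 give w ≤ v, v < x, x < u, u ≤ w. Chaining: w ≤ v < x < u ≤ w, which forces w < w — impossible.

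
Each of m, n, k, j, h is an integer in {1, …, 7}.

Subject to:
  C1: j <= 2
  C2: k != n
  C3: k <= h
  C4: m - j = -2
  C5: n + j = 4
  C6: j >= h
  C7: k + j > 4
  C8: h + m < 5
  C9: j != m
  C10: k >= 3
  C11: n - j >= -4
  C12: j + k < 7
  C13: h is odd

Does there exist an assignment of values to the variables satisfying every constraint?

Unsatisfiable

From constraints 3 and 10: h ≥ k and k ≥ 3, so h ≥ 3. From constraints 1 and 6: h ≤ j and j ≤ 2, so h ≤ 2. But 2 < 3, so no value of h works.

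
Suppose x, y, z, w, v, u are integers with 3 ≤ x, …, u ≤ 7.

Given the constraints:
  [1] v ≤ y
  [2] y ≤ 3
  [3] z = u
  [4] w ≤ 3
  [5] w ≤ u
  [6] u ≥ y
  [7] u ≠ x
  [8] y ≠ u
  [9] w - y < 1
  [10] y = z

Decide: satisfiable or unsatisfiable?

Unsatisfiable

From constraints 3 and 10, y = z = u, so y = u. But constraint 8 says y ≠ u. Contradiction.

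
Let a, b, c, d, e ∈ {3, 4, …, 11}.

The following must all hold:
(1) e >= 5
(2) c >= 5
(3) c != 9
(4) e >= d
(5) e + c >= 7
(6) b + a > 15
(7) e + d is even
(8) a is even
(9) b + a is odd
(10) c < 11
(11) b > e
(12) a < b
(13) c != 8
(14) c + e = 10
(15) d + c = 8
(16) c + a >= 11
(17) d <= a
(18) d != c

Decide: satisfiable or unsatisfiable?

Try a = 8, b = 9, c = 5, d = 3, e = 5.
Check constraint 5: e + c = 10; constraint 6: b + a = 17. The remaining constraints are straightforward to verify.

Satisfiable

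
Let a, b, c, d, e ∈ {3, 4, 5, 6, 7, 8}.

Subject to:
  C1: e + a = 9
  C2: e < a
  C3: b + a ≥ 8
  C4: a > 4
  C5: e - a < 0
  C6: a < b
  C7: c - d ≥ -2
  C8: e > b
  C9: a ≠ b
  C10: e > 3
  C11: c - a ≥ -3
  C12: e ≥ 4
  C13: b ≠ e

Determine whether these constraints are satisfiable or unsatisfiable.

Constraints 2, 6, and 8 give b < e, e < a, a < b. Chaining: b < e < a < b, which forces b < b — impossible.

Unsatisfiable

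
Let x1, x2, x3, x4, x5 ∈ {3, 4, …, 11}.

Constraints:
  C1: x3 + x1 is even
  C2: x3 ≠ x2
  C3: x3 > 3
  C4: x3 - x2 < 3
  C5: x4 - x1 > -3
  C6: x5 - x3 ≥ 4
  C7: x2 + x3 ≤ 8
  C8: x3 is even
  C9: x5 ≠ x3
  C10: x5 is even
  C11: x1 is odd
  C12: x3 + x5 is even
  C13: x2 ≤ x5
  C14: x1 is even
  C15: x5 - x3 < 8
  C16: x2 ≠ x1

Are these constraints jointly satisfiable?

Unsatisfiable

Constraint 8 makes x3 even and constraint 11 makes x1 odd, so x3 + x1 must be odd. Constraint 1 says x3 + x1 is even — contradiction.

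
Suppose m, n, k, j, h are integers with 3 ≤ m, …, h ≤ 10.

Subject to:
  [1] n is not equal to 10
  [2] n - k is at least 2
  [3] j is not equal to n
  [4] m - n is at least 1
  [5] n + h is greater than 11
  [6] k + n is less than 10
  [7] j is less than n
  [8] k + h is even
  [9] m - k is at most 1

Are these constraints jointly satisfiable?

Unsatisfiable

Constraints 2, 4, and 9 give m − n ≥ 1, n − k ≥ 2, k − m ≥ -1.
Adding all 3 inequalities: the left sides telescope to 0, and the right sides sum to 1 + 2 + (-1) = 2. So 0 ≥ 2, which is false.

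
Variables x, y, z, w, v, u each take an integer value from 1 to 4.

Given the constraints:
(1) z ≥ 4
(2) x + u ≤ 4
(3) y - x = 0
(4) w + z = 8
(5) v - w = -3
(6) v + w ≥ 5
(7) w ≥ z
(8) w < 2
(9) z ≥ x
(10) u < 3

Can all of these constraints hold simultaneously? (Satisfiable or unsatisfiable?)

From constraints 1 and 7: w ≥ z and z ≥ 4, so w ≥ 4. From constraint 8: w ≤ 1. But 1 < 4, so no value of w works.

Unsatisfiable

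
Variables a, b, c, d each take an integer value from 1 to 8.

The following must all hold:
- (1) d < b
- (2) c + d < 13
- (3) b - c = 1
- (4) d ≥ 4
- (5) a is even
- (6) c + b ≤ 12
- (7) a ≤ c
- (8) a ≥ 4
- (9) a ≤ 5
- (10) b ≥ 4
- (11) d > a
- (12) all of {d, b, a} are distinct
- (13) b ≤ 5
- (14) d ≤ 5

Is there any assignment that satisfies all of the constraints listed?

Unsatisfiable

Constraints 4, 8, 9, 10, 13, and 14 confine each of d, b, a to the 2 values {4, 5}.
Constraint 12 requires all 3 of them to be distinct, but only 2 values are available — impossible by the pigeonhole principle.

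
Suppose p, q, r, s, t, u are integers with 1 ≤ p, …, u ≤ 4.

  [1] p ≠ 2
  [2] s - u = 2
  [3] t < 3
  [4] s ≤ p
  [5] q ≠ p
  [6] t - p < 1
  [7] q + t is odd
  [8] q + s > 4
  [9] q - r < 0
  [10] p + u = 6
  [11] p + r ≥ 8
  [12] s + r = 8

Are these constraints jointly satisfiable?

Satisfiable

Try p = 4, q = 3, r = 4, s = 4, t = 2, u = 2.
Check constraint 2: s - u = 2; constraint 6: t - p = -2. The remaining constraints are straightforward to verify.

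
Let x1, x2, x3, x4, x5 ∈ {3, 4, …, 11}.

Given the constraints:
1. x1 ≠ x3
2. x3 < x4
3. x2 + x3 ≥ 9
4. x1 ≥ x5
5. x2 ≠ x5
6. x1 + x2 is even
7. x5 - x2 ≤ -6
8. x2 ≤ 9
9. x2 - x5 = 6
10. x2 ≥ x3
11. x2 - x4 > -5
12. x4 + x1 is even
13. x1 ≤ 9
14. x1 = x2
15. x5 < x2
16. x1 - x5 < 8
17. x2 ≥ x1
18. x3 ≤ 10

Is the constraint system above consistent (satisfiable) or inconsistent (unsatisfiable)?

Satisfiable

The assignment x1 = 9, x2 = 9, x3 = 3, x4 = 11, x5 = 3 works:
  constraint 3 holds since x2 + x3 = 12.
  constraint 7 holds since x5 - x2 = -6.
  constraint 9 holds since x2 - x5 = 6.
The rest check out directly.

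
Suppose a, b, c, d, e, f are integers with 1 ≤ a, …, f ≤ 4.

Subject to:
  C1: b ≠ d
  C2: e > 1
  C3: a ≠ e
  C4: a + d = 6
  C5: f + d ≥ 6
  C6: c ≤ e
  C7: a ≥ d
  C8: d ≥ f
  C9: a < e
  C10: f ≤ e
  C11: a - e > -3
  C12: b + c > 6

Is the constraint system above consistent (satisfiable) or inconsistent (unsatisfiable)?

Satisfiable

One satisfying assignment is a = 3, b = 4, c = 3, d = 3, e = 4, f = 3.
For the less obvious constraints — constraint 4: a + d = 6; constraint 5: f + d = 6 — and the others hold by inspection.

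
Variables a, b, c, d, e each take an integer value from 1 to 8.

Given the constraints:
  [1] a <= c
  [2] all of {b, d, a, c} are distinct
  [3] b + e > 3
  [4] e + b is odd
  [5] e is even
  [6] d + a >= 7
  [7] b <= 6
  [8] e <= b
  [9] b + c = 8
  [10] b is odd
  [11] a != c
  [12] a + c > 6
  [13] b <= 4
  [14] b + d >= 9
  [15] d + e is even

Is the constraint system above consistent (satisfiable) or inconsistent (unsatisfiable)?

Satisfiable

Setting (a, b, c, d, e) = (4, 3, 5, 6, 2) satisfies everything: constraint 3: b + e = 5; constraint 6: d + a = 10, and the others follow.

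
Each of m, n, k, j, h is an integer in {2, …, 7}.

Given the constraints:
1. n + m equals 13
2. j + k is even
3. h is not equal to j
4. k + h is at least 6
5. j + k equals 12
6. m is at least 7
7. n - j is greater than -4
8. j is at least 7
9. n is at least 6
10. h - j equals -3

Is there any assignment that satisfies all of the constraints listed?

Setting (m, n, k, j, h) = (7, 6, 5, 7, 4) satisfies everything: constraint 1: n + m = 13; constraint 4: k + h = 9, and the others follow.

Satisfiable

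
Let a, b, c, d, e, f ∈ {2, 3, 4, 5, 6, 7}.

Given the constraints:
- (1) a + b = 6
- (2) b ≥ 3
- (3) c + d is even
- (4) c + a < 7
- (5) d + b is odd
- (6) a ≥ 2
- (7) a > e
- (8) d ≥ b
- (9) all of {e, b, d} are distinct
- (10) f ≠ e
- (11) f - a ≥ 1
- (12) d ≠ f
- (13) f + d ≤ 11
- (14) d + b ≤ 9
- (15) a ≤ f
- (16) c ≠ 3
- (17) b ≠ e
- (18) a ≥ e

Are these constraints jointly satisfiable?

One satisfying assignment is a = 3, b = 3, c = 2, d = 4, e = 2, f = 5.
For the less obvious constraints — constraint 1: a + b = 6; constraint 4: c + a = 5 — and the others hold by inspection.

Satisfiable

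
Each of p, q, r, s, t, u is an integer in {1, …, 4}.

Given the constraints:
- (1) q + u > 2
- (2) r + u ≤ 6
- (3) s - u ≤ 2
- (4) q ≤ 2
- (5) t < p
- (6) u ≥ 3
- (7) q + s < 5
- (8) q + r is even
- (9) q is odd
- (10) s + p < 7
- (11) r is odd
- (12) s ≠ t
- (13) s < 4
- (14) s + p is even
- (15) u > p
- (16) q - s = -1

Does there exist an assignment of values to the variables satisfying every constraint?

Try p = 2, q = 1, r = 3, s = 2, t = 1, u = 3.
Check constraint 1: q + u = 4; constraint 2: r + u = 6. The remaining constraints are straightforward to verify.

Satisfiable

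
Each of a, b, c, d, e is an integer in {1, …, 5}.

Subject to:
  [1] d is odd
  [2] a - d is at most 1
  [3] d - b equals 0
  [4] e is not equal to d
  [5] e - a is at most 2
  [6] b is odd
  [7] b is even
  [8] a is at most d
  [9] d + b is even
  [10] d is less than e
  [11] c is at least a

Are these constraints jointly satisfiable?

Unsatisfiable

Constraint 1 makes d odd and constraint 7 makes b even, so d + b must be odd. Constraint 9 says d + b is even — contradiction.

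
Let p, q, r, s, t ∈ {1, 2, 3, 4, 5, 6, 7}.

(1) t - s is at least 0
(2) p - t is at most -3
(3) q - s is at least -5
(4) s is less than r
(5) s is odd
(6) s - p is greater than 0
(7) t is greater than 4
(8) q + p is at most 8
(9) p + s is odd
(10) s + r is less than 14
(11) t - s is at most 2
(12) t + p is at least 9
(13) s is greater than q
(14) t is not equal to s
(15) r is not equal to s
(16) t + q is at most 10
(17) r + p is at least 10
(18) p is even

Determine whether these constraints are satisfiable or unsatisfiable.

Setting (p, q, r, s, t) = (4, 2, 6, 5, 7) satisfies everything: constraint 1: t - s = 2; constraint 2: p - t = -3; constraint 3: q - s = -3, and the others follow.

Satisfiable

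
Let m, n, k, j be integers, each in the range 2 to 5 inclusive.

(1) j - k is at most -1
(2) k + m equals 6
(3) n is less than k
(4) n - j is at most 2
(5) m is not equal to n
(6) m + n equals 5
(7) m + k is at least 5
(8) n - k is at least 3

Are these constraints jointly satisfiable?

Constraints 1, 4, and 8 give k − j ≥ 1, j − n ≥ -2, n − k ≥ 3.
Adding all 3 inequalities: the left sides telescope to 0, and the right sides sum to 1 + (-2) + 3 = 2. So 0 ≥ 2, which is false.

Unsatisfiable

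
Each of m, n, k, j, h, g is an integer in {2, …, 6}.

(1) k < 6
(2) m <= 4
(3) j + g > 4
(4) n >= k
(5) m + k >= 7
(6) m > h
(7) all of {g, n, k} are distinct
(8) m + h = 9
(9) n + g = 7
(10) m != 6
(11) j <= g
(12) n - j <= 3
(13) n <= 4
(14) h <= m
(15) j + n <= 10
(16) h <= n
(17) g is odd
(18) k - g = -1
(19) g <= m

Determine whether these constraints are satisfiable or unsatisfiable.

Unsatisfiable

From constraint 2: m ≤ 4. From constraints 13 and 16: h ≤ n ≤ 4. Hence m + h ≤ 8. But constraint 8 requires m + h = 9, and 9 > 8. Contradiction.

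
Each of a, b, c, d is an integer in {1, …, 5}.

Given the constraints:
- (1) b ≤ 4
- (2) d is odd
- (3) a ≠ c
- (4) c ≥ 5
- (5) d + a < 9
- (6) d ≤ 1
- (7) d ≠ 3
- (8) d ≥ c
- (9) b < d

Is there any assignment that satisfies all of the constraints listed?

From constraints 4 and 8: d ≥ c and c ≥ 5, so d ≥ 5. From constraint 6: d ≤ 1. But 1 < 5, so no value of d works.

Unsatisfiable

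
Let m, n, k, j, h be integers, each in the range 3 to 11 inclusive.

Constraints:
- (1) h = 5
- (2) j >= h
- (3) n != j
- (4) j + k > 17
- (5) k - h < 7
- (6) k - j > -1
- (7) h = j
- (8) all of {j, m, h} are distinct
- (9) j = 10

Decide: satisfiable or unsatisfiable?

Constraint 1 fixes h = 5 and constraint 9 fixes j = 10, but constraint 7 requires h = j. Since 5 ≠ 10, contradiction.

Unsatisfiable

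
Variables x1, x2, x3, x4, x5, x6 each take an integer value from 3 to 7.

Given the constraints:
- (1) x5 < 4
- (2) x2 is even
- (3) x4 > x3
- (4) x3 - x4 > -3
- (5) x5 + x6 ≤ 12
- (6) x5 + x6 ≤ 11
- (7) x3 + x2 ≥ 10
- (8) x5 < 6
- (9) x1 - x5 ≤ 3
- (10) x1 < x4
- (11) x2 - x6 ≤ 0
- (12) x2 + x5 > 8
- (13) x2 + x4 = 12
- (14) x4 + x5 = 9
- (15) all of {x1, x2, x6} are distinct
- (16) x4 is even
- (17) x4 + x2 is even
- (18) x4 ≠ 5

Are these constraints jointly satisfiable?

Satisfiable

Setting (x1, x2, x3, x4, x5, x6) = (4, 6, 4, 6, 3, 7) satisfies everything: constraint 4: x3 - x4 = -2; constraint 5: x5 + x6 = 10, and the others follow.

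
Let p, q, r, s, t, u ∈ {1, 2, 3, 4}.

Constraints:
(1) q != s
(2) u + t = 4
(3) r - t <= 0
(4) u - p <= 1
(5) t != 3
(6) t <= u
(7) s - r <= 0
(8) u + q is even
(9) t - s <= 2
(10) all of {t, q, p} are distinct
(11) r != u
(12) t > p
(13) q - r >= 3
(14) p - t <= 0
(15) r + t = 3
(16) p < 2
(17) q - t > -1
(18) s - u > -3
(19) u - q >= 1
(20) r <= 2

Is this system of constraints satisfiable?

Constraints 4, 7, 9, 13, 14, and 19 give r − s ≥ 0, s − t ≥ -2, t − p ≥ 0, p − u ≥ -1, u − q ≥ 1, q − r ≥ 3.
Adding all 6 inequalities: the left sides telescope to 0, and the right sides sum to 0 + (-2) + 0 + (-1) + 1 + 3 = 1. So 0 ≥ 1, which is false.

Unsatisfiable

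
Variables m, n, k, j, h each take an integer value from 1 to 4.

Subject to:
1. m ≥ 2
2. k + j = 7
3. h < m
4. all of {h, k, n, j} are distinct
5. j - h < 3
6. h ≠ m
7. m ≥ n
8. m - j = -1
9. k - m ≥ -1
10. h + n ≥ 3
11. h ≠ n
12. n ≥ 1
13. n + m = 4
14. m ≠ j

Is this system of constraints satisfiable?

Satisfiable

Setting (m, n, k, j, h) = (2, 2, 4, 3, 1) satisfies everything: constraint 2: k + j = 7; constraint 5: j - h = 2, and the others follow.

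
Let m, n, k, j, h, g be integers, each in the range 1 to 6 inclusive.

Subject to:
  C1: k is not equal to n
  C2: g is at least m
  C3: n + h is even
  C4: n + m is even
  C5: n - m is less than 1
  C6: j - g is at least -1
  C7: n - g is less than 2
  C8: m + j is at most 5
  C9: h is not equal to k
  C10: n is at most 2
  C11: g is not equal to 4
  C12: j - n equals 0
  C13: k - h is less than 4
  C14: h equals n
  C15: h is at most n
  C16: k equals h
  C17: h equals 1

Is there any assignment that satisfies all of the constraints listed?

From constraints 14 and 16, k = h = n, so k = n. But constraint 1 says k ≠ n. Contradiction.

Unsatisfiable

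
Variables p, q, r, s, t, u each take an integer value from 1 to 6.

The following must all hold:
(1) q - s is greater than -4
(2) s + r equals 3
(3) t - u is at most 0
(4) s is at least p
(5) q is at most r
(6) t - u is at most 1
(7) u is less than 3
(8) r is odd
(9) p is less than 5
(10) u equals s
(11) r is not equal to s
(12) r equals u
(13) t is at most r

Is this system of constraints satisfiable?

From constraints 10 and 12, r = u = s, so r = s. But constraint 11 says r ≠ s. Contradiction.

Unsatisfiable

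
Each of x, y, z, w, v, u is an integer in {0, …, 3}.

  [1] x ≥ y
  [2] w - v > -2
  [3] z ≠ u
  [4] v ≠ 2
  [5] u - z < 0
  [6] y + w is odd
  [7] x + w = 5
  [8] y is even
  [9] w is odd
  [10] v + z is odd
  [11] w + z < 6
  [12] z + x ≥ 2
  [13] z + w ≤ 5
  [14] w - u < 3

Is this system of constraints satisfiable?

Satisfiable

One satisfying assignment is x = 2, y = 2, z = 2, w = 3, v = 3, u = 1.
For the less obvious constraints — constraint 2: w - v = 0; constraint 5: u - z = -1; constraint 7: x + w = 5 — and the others hold by inspection.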